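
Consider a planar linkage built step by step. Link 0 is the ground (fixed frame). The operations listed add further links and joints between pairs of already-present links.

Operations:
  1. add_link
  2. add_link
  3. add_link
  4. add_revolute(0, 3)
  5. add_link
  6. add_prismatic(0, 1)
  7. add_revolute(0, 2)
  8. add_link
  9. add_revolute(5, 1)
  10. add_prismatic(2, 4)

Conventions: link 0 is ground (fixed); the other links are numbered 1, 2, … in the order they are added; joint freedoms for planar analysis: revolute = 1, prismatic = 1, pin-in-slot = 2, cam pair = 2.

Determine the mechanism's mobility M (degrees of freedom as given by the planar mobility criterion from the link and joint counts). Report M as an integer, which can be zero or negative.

link 0 = ground. State L|J1|J2 = 1|0|0
+link1  2|0|0
+link2  3|0|0
+link3  4|0|0
R(0,3) f=1→J1  4|1|0
+link4  5|1|0
P(0,1) f=1→J1  5|2|0
R(0,2) f=1→J1  5|3|0
+link5  6|3|0
R(5,1) f=1→J1  6|4|0
P(2,4) f=1→J1  6|5|0
M = 3(6−1)−2·5−0 = 15−10−0 = 5

M = 5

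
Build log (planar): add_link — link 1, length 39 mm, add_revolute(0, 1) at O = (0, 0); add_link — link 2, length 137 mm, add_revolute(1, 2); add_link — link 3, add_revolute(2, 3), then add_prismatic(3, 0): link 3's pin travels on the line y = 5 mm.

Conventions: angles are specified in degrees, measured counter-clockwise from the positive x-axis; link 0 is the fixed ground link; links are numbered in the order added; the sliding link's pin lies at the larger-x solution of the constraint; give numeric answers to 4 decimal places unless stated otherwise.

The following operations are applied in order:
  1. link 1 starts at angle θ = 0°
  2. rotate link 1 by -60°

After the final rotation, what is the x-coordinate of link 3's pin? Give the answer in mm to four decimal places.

geometry: r = 39 mm, L = 137 mm, e = 5 mm; θ starts at 0°
rotate link 1 by -60°: θ ← 0° -60° = -60°
crank pin P = (r cos θ, r sin θ) = (19.500000, -33.774991)
h = r sin θ − e = -33.774991 − 5 = -38.774991
x = r cos θ + √(L² − h²) = 19.500000 + 131.398250 = 150.898250

150.8982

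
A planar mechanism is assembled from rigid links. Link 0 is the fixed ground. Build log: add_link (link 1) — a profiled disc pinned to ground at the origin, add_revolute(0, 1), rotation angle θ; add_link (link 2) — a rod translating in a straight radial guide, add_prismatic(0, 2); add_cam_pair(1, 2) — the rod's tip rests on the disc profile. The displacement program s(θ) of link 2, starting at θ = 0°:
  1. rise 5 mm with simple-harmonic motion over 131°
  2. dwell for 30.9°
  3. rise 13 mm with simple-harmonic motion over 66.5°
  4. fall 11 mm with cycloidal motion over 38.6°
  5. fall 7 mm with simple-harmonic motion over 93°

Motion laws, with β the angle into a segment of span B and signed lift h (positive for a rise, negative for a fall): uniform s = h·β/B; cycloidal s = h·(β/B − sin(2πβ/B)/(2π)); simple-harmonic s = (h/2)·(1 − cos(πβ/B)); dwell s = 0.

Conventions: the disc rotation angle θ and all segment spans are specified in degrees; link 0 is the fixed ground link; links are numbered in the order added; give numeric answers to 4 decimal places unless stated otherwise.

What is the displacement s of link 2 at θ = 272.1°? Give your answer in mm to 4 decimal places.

seg 1 [0°–131°] simple-harmonic, h=5: full span → s += 5 → s = 5.0000
seg 2 [131°–161.9°] dwell: s stays 5.0000
seg 3 [161.9°–228.4°] simple-harmonic, h=13: full span → s += 13 → s = 18.0000
seg 4 [228.4°–267°] cycloidal, h=-11: full span → s += -11 → s = 7.0000
seg 5 [267°–360°] simple-harmonic, h=-7: θ=272.1° here. β=5.1, B=93. -7/2·(1 − cos(π·0.0548)) = -0.0518 → s = 6.9482

6.9482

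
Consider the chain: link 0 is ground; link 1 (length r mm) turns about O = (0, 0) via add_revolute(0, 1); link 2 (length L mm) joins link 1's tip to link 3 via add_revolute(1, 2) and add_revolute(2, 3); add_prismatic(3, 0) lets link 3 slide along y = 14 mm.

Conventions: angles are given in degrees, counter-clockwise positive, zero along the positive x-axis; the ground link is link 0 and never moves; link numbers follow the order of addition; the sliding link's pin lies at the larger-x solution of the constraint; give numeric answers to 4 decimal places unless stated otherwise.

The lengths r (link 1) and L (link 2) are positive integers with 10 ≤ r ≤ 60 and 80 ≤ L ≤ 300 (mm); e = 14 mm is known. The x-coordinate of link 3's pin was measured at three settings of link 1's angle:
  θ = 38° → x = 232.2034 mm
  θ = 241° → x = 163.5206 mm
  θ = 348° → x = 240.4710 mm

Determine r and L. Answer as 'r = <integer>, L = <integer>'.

constraint per measurement: (x − r cos θ)² + (r sin θ − e)² = L²
subtracting the θ₁ and θ₂ equations cancels the r² and L² terms:
r = (x₁² − x₂²) / (2[(x₁cos θ₁ + e sin θ₁) − (x₂cos θ₂ + e sin θ₂)]) = 48.0000 → r = 48
L² = (x₁ − r cos θ₁)² + (r sin θ₁ − e)² = 38025.0074 → L = 195.0000 → L = 195
check at θ₃=348°: x = 240.4710 (printed 240.4710) ✓

r = 48, L = 195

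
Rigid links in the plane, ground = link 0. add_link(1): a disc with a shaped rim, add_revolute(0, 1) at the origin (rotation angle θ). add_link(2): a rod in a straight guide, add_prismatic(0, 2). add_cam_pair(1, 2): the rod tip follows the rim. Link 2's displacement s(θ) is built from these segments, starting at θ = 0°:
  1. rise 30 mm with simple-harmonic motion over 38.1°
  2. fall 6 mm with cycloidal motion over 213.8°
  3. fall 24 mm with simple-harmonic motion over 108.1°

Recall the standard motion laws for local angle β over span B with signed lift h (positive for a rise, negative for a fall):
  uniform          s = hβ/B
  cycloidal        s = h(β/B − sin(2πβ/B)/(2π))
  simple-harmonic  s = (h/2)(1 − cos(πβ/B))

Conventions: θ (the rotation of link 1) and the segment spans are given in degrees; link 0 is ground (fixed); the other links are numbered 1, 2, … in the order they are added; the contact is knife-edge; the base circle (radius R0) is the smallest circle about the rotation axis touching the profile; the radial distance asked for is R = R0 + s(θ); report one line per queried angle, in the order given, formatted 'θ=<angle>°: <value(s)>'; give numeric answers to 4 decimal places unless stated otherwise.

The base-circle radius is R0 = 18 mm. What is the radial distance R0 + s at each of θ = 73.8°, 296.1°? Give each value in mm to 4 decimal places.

segment 1 (0° to 38.1°, simple-harmonic, h = 30) is passed completely: s = 0.0000 + (30) = 30.0000
θ = 73.8° falls in segment 2 (38.1° to 251.9°, cycloidal, h = -6): β = 73.8 − 38.1 = 35.7°, B = 213.8°; Δs = -6·(0.1670 − sin(2π·0.1670)/(2π)) = -0.1739; s = 30.0000 − 0.1739 = 29.8261
segment 2 (38.1° to 251.9°, cycloidal, h = -6) is passed completely: s = 30.0000 + (-6) = 24.0000
θ = 296.1° falls in segment 3 (251.9° to 360°, simple-harmonic, h = -24): β = 296.1 − 251.9 = 44.2°, B = 108.1°; Δs = -24/2·(1 − cos(π·0.4089)) = -8.6116; s = 24.0000 − 8.6116 = 15.3884
θ=73.8°: R = R0 + s = 18 + 29.8261 = 47.8261
θ=296.1°: R = R0 + s = 18 + 15.3884 = 33.3884

θ=73.8°: 47.8261
θ=296.1°: 33.3884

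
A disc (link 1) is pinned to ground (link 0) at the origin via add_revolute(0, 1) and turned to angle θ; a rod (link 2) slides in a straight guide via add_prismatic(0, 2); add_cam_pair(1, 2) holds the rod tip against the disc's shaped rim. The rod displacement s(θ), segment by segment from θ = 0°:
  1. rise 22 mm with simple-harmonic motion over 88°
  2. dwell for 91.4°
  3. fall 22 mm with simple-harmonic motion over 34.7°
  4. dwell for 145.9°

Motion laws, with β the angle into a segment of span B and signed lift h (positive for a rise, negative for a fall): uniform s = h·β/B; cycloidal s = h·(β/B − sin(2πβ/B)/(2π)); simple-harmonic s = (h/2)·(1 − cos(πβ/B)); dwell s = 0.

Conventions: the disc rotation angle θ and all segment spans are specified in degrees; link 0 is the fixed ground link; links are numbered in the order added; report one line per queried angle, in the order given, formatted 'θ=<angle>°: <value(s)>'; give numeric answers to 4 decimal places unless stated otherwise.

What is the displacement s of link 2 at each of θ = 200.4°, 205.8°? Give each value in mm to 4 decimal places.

segment 1 (0° to 88°, simple-harmonic, h = 22) is passed completely: s = 0.0000 + (22) = 22.0000
segment 2 (88° to 179.4°, dwell): s unchanged at 22.0000
θ = 200.4° falls in segment 3 (179.4° to 214.1°, simple-harmonic, h = -22): β = 200.4 − 179.4 = 21°, B = 34.7°; Δs = -22/2·(1 − cos(π·0.6052)) = -14.5692; s = 22.0000 − 14.5692 = 7.4308
θ = 205.8° falls in segment 3 (179.4° to 214.1°, simple-harmonic, h = -22): β = 205.8 − 179.4 = 26.4°, B = 34.7°; Δs = -22/2·(1 − cos(π·0.7608)) = -19.0377; s = 22.0000 − 19.0377 = 2.9623

θ=200.4°: 7.4308
θ=205.8°: 2.9623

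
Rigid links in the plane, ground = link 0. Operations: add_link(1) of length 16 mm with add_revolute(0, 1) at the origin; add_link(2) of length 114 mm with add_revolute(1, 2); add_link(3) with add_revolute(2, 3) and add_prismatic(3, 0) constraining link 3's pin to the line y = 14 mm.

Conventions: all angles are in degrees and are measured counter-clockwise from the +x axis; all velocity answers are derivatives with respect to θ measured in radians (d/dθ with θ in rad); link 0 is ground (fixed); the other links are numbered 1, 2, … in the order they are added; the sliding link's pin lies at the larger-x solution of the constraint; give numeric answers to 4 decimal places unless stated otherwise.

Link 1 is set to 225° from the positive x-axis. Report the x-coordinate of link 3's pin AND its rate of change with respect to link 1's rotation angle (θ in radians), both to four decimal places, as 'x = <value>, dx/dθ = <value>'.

geometry: r = 16 mm, L = 114 mm, e = 14 mm
crank pin P = (r cos θ, r sin θ) = (-11.313708, -11.313708)
h = r sin θ − e = -11.313708 − 14 = -25.313708
x = r cos θ + √(L² − h²) = -11.313708 + 111.154020 = 99.840312
dx/dθ = −r sin θ − h·r cos θ/√(L² − h²) (θ in radians; h = -25.313708) = 8.737176

x = 99.8403, dx/dθ = 8.7372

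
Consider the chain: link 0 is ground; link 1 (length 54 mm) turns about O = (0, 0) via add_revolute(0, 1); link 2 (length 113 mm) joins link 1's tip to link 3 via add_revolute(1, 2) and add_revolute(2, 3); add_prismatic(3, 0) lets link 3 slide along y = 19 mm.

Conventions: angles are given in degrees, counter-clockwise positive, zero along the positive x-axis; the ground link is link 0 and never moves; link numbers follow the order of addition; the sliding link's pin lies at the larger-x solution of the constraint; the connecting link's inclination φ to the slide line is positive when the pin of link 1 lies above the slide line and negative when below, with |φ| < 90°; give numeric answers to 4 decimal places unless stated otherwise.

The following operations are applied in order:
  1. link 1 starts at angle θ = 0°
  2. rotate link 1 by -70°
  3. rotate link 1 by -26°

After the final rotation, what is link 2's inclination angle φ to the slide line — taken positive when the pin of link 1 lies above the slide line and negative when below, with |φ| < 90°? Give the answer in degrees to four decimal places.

geometry: r = 54 mm, L = 113 mm, e = 19 mm; θ starts at 0°
rotate link 1 by -70°: θ ← 0° -70° = -70°
rotate link 1 by -26°: θ ← -70° -26° = -96°
h = r sin θ − e = -53.704182 − 19 = -72.704182
sin φ = h / L = -72.704182 / 113 = -0.64339984
φ = arcsin(-0.64339984) = -40.045807°

-40.0458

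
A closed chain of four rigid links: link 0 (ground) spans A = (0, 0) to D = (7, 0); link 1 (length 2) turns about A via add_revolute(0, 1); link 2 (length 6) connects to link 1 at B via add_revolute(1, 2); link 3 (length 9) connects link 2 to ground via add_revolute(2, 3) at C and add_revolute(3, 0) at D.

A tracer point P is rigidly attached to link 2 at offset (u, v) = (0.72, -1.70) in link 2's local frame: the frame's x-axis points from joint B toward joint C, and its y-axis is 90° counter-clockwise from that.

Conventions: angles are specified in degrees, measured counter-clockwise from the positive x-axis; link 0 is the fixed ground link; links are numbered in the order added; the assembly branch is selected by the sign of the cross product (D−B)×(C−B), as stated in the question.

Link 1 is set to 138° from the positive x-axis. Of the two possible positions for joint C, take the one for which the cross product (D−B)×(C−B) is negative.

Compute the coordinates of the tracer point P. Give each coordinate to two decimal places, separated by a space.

A=(0,0), D=(7.00,0)
B = A + 2.00·(cos138°, sin138°) = (-1.4863, 1.3383)
|BD| = 8.5912
circle(B,6.00) ∩ circle(D,9.00): a=1.6766, h=5.7610
  candidates: C₊=(1.0673,6.7678) cross=49.494; C₋=(-0.7275,-4.6136) cross=-49.494
  branch - wants cross < 0 → take C=(-0.7275,-4.6136) (cross=-49.494)
ex = (C−B)/|BC| = (0.1265,-0.9920); ey = (0.9920,0.1265)
P = B + 0.72·ex + -1.70·ey = (-3.0816,0.4091)

-3.08 0.41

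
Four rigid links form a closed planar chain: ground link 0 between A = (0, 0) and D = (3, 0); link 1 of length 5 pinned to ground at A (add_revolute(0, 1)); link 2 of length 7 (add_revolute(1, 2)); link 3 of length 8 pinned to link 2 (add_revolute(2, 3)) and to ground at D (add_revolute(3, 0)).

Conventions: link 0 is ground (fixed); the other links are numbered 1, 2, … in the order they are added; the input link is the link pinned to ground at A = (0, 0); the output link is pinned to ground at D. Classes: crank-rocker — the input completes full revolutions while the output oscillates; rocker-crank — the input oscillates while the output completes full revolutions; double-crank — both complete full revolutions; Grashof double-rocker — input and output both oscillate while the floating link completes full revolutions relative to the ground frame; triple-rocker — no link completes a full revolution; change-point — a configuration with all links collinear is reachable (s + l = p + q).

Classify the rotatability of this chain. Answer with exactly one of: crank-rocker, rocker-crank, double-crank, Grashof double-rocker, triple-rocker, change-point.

lengths: ground=3, input=5, coupler=7, output=8
sorted: s=3 (shortest), l=8 (longest), p+q=12
s + l = 11 vs p + q = 12
s + l < p + q (Grashof) with shortest = ground link → double-crank

double-crank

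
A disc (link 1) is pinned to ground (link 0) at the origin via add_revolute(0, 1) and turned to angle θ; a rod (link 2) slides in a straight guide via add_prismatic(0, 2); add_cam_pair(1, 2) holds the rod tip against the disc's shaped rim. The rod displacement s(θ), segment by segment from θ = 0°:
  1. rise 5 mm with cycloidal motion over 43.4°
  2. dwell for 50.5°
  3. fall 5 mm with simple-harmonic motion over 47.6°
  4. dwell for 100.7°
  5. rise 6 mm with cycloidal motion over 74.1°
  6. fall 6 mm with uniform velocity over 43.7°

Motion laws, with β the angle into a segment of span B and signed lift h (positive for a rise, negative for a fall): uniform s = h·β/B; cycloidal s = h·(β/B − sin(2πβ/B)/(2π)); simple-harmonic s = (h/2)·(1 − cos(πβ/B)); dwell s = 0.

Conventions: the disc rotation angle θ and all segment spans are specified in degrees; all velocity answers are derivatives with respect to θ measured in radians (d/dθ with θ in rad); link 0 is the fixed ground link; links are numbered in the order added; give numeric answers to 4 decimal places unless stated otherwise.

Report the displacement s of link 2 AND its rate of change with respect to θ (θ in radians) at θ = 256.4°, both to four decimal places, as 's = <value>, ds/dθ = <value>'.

segment 1 (0° to 43.4°, cycloidal, h = 5) is passed completely: s = 0.0000 + (5) = 5.0000
segment 2 (43.4° to 93.9°, dwell): s unchanged at 5.0000
segment 3 (93.9° to 141.5°, simple-harmonic, h = -5) is passed completely: s = 5.0000 + (-5) = 0.0000
segment 4 (141.5° to 242.2°, dwell): s unchanged at 0.0000
θ = 256.4° falls in segment 5 (242.2° to 316.3°, cycloidal, h = 6): β = 256.4 − 242.2 = 14.2°, B = 74.1°; Δs = 6·(0.1916 − sin(2π·0.1916)/(2π)) = 0.2584; s = 0.0000 + 0.2584 = 0.2584
velocity in seg [242.2°–316.3°] (cycloidal), θ in radians: β = 14.2° = 0.2478 rad, B = 74.1° = 1.2933 rad; ds/dθ = (h/B)(1 − cos(2πβ/B)) = (6/1.2933)(1 − cos(2π·0.1916)) = 2.975828 mm/rad

s = 0.2584, ds/dθ = 2.9758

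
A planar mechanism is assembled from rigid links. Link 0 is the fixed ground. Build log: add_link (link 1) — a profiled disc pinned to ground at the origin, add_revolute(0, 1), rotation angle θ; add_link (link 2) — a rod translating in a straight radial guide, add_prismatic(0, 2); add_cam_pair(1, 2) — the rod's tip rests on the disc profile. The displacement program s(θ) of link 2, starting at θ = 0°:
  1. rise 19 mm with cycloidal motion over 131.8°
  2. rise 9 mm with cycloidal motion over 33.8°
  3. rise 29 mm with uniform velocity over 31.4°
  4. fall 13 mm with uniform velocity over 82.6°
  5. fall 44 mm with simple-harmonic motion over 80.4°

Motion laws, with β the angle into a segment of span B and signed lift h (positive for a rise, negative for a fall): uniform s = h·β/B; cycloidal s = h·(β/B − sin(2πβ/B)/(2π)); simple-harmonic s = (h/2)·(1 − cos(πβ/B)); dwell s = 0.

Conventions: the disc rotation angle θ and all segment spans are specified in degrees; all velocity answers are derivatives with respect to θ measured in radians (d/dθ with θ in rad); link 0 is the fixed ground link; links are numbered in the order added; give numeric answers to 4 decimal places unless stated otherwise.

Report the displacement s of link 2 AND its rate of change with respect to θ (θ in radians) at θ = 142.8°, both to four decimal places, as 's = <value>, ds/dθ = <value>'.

seg 1 [0°–131.8°] cycloidal, h=19: full span → s += 19 → s = 19.0000
seg 2 [131.8°–165.6°] cycloidal, h=9: θ=142.8° here. β=11, B=33.8. 9·(0.3254 − sin(2π·0.3254)/(2π)) = 1.6545 → s = 20.6545
velocity in seg [131.8°–165.6°] (cycloidal), θ in radians: β = 11° = 0.1920 rad, B = 33.8° = 0.5899 rad; ds/dθ = (h/B)(1 − cos(2πβ/B)) = (9/0.5899)(1 − cos(2π·0.3254)) = 22.220352 mm/rad

s = 20.6545, ds/dθ = 22.2204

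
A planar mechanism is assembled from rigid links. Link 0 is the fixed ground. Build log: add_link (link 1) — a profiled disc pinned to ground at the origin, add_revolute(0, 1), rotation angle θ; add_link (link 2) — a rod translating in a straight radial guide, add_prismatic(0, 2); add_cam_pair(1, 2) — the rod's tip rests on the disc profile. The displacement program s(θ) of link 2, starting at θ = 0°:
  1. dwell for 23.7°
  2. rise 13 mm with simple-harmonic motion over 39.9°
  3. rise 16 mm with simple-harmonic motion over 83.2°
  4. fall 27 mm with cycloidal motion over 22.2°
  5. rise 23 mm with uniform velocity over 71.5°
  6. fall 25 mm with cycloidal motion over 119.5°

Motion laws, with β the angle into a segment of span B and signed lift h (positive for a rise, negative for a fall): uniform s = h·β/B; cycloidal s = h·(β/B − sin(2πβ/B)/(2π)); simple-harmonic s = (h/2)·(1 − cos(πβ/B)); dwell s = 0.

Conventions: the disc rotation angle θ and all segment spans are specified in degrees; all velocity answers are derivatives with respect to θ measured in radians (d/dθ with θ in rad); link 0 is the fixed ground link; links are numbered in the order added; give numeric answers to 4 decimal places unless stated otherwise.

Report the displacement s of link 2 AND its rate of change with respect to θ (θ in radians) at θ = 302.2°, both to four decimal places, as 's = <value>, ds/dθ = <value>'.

seg 1 [0°–23.7°] dwell: s stays 0.0000
seg 2 [23.7°–63.6°] simple-harmonic, h=13: full span → s += 13 → s = 13.0000
seg 3 [63.6°–146.8°] simple-harmonic, h=16: full span → s += 16 → s = 29.0000
seg 4 [146.8°–169°] cycloidal, h=-27: full span → s += -27 → s = 2.0000
seg 5 [169°–240.5°] uniform, h=23: full span → s += 23 → s = 25.0000
seg 6 [240.5°–360°] cycloidal, h=-25: θ=302.2° here. β=61.7, B=119.5. -25·(0.5163 − sin(2π·0.5163)/(2π)) = -13.3152 → s = 11.6848
velocity in seg [240.5°–360°] (cycloidal), θ in radians: β = 61.7° = 1.0769 rad, B = 119.5° = 2.0857 rad; ds/dθ = (h/B)(1 − cos(2πβ/B)) = ((-25)/2.0857)(1 − cos(2π·0.5163)) = -23.910182 mm/rad

s = 11.6848, ds/dθ = -23.9102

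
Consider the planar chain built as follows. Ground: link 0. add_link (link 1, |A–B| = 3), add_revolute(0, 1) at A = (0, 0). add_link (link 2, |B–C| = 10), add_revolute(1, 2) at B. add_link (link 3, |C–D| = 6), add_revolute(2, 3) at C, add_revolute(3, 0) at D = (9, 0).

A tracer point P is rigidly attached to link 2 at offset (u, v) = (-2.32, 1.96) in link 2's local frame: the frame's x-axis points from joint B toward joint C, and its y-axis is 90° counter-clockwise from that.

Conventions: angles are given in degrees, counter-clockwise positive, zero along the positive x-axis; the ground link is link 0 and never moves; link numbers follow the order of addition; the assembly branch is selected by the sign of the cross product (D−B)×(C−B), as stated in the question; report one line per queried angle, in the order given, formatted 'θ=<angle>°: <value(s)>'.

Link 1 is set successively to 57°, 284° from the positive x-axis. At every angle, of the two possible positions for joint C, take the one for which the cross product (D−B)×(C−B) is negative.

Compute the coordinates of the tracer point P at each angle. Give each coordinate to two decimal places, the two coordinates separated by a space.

A=(0,0), D=(9.00,0)
θ=57°: B = A + 3.00·(cos57°, sin57°) = (1.6339, 2.5160)
θ=57°: |BD| = 7.7839
θ=57°: circle(B,10.00) ∩ circle(D,6.00): a=8.0030, h=5.9960
θ=57°:   candidates: C₊=(11.1454,5.6033) cross=46.672; C₋=(7.2692,-5.7449) cross=-46.672
θ=57°:   branch - wants cross < 0 → take C=(7.2692,-5.7449) (cross=-46.672)
θ=57°: ex = (C−B)/|BC| = (0.5635,-0.8261); ey = (0.8261,0.5635)
θ=57°: P = B + -2.32·ex + 1.96·ey = (1.9457,5.5371)
θ=284°: B = A + 3.00·(cos284°, sin284°) = (0.7258, -2.9109)
θ=284°: |BD| = 8.7713
θ=284°: circle(B,10.00) ∩ circle(D,6.00): a=8.0339, h=5.9545
θ=284°:   candidates: C₊=(6.3283,5.3723) cross=52.229; C₋=(10.2805,-5.8618) cross=-52.229
θ=284°:   branch - wants cross < 0 → take C=(10.2805,-5.8618) (cross=-52.229)
θ=284°: ex = (C−B)/|BC| = (0.9555,-0.2951); ey = (0.2951,0.9555)
θ=284°: P = B + -2.32·ex + 1.96·ey = (-0.9126,-0.3536)

θ=57°: 1.95 5.54
θ=284°: -0.91 -0.35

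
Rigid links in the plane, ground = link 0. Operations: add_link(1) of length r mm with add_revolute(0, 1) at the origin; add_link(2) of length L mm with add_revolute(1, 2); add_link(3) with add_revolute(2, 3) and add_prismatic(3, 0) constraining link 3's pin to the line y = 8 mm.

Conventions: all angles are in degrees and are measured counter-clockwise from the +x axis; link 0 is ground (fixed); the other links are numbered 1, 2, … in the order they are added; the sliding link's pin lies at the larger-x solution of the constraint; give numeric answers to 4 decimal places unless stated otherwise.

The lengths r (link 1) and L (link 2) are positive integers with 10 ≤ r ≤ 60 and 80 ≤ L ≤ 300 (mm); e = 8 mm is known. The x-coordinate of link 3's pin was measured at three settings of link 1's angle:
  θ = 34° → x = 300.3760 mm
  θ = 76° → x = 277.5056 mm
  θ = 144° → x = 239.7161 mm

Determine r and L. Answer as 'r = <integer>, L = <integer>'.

constraint per measurement: (x − r cos θ)² + (r sin θ − e)² = L²
subtracting the θ₁ and θ₂ equations cancels the r² and L² terms:
r = (x₁² − x₂²) / (2[(x₁cos θ₁ + e sin θ₁) − (x₂cos θ₂ + e sin θ₂)]) = 37.0001 → r = 37
L² = (x₁ − r cos θ₁)² + (r sin θ₁ − e)² = 72899.9979 → L = 270.0000 → L = 270
check at θ₃=144°: x = 239.7161 (printed 239.7161) ✓

r = 37, L = 270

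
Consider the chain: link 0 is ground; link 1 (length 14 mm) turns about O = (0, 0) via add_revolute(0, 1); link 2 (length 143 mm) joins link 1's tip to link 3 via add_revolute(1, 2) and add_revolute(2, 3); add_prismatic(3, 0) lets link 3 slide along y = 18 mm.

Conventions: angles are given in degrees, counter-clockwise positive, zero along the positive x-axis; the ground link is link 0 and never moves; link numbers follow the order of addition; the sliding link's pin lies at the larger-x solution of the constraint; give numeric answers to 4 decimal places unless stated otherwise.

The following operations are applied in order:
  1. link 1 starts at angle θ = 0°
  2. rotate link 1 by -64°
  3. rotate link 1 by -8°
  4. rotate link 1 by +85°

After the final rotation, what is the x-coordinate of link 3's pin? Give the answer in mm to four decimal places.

geometry: r = 14 mm, L = 143 mm, e = 18 mm; θ starts at 0°
rotate link 1 by -64°: θ ← 0° -64° = -64°
rotate link 1 by -8°: θ ← -64° -8° = -72°
rotate link 1 by +85°: θ ← -72° +85° = 13°
crank pin P = (r cos θ, r sin θ) = (13.641181, 3.149315)
h = r sin θ − e = 3.149315 − 18 = -14.850685
x = r cos θ + √(L² − h²) = 13.641181 + 142.226781 = 155.867962

155.8680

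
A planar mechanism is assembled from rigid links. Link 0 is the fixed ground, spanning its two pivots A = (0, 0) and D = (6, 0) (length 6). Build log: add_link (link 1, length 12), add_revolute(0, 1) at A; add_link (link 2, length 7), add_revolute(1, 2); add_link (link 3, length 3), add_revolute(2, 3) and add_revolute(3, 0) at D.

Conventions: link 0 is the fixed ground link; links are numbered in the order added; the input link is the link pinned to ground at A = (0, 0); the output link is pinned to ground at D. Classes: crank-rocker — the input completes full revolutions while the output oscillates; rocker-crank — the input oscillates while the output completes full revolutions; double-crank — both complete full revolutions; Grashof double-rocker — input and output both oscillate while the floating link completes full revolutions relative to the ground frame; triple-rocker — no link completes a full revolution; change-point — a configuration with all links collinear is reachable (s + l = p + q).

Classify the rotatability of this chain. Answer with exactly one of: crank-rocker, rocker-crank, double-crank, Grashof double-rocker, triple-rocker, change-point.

lengths: ground=6, input=12, coupler=7, output=3
sorted: s=3 (shortest), l=12 (longest), p+q=13
s + l = 15 vs p + q = 13
s + l > p + q → non-Grashof → no link fully rotates → triple-rocker

triple-rocker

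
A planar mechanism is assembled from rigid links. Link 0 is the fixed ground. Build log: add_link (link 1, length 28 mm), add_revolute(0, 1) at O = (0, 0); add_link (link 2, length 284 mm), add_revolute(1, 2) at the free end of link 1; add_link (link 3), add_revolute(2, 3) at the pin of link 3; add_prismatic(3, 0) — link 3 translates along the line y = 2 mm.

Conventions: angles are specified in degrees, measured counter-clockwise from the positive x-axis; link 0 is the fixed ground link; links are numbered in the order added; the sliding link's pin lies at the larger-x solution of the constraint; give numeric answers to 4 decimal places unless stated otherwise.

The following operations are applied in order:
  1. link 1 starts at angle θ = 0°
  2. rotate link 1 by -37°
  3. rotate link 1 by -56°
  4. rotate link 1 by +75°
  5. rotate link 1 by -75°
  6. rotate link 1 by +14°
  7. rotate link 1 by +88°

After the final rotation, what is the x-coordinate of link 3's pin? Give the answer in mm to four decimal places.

geometry: r = 28 mm, L = 284 mm, e = 2 mm; θ starts at 0°
rotate link 1 by -37°: θ ← 0° -37° = -37°
rotate link 1 by -56°: θ ← -37° -56° = -93°
rotate link 1 by +75°: θ ← -93° +75° = -18°
rotate link 1 by -75°: θ ← -18° -75° = -93°
rotate link 1 by +14°: θ ← -93° +14° = -79°
rotate link 1 by +88°: θ ← -79° +88° = 9°
crank pin P = (r cos θ, r sin θ) = (27.655274, 4.380165)
h = r sin θ − e = 4.380165 − 2 = 2.380165
x = r cos θ + √(L² − h²) = 27.655274 + 283.990026 = 311.645299

311.6453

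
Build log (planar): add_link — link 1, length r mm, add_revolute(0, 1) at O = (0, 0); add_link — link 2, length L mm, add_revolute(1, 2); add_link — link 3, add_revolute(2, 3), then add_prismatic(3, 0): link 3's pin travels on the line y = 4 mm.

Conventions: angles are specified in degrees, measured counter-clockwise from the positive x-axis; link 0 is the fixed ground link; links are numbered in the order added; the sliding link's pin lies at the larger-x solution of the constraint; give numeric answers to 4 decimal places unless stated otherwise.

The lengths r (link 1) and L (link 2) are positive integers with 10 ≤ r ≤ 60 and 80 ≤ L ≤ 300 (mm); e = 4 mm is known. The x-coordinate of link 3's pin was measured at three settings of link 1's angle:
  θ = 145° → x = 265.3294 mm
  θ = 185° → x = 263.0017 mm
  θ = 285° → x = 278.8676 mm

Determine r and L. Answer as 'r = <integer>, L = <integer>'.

constraint per measurement: (x − r cos θ)² + (r sin θ − e)² = L²
subtracting the θ₁ and θ₂ equations cancels the r² and L² terms:
r = (x₁² − x₂²) / (2[(x₁cos θ₁ + e sin θ₁) − (x₂cos θ₂ + e sin θ₂)]) = 13.0003 → r = 13
L² = (x₁ − r cos θ₁)² + (r sin θ₁ − e)² = 76176.0117 → L = 276.0000 → L = 276
check at θ₃=285°: x = 278.8676 (printed 278.8676) ✓

r = 13, L = 276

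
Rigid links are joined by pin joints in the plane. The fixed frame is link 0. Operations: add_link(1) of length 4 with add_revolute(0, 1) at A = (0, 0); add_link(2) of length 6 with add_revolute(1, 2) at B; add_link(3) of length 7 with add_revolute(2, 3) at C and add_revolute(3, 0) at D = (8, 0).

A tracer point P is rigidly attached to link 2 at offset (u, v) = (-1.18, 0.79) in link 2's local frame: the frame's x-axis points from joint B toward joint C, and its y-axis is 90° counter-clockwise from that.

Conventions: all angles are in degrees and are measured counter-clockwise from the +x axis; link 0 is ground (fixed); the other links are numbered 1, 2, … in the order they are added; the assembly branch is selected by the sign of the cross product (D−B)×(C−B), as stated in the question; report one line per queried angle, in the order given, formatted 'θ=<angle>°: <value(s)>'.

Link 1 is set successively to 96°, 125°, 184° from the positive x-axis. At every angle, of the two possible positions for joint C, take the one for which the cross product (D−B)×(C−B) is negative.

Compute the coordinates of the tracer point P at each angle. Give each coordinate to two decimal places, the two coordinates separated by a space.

A=(0,0), D=(8.00,0)
θ=96°: B = A + 4.00·(cos96°, sin96°) = (-0.4181, 3.9781)
θ=96°: |BD| = 9.3107
θ=96°: circle(B,6.00) ∩ circle(D,7.00): a=3.9572, h=4.5100
θ=96°:   candidates: C₊=(5.0867,6.3650) cross=41.992; C₋=(1.2328,-1.7903) cross=-41.992
θ=96°:   branch - wants cross < 0 → take C=(1.2328,-1.7903) (cross=-41.992)
θ=96°: ex = (C−B)/|BC| = (0.2752,-0.9614); ey = (0.9614,0.2752)
θ=96°: P = B + -1.18·ex + 0.79·ey = (0.0167,5.3299)
θ=125°: B = A + 4.00·(cos125°, sin125°) = (-2.2943, 3.2766)
θ=125°: |BD| = 10.8032
θ=125°: circle(B,6.00) ∩ circle(D,7.00): a=4.7999, h=3.6001
θ=125°:   candidates: C₊=(3.3714,5.2513) cross=38.893; C₋=(1.1876,-1.6097) cross=-38.893
θ=125°:   branch - wants cross < 0 → take C=(1.1876,-1.6097) (cross=-38.893)
θ=125°: ex = (C−B)/|BC| = (0.5803,-0.8144); ey = (0.8144,0.5803)
θ=125°: P = B + -1.18·ex + 0.79·ey = (-2.3357,4.6960)
θ=184°: B = A + 4.00·(cos184°, sin184°) = (-3.9903, -0.2790)
θ=184°: |BD| = 11.9935
θ=184°: circle(B,6.00) ∩ circle(D,7.00): a=5.4548, h=2.4991
θ=184°:   candidates: C₊=(1.4049,2.3463) cross=29.972; C₋=(1.5212,-2.6505) cross=-29.972
θ=184°:   branch - wants cross < 0 → take C=(1.5212,-2.6505) (cross=-29.972)
θ=184°: ex = (C−B)/|BC| = (0.9186,-0.3952); ey = (0.3952,0.9186)
θ=184°: P = B + -1.18·ex + 0.79·ey = (-4.7619,0.9130)

θ=96°: 0.02 5.33
θ=125°: -2.34 4.70
θ=184°: -4.76 0.91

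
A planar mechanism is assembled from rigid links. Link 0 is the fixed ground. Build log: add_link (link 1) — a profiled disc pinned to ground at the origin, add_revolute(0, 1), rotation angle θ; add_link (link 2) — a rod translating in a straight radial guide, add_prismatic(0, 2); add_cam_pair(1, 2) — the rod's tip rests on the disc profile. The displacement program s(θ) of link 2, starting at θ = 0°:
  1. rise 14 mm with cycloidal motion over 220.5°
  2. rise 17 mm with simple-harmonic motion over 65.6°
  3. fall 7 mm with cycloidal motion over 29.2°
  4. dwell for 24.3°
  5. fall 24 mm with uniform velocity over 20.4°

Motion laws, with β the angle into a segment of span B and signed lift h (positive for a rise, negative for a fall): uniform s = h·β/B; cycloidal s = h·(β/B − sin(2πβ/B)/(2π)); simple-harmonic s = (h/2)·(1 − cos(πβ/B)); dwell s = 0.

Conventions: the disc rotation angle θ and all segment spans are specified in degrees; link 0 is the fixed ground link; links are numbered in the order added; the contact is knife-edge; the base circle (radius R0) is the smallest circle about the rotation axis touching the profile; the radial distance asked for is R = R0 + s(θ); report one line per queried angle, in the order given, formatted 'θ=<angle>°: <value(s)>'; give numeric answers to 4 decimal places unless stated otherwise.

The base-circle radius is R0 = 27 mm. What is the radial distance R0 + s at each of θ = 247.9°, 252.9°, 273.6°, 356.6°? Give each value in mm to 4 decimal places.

seg 1 [0°–220.5°] cycloidal, h=14: full span → s += 14 → s = 14.0000
seg 2 [220.5°–286.1°] simple-harmonic, h=17: θ=247.9° here. β=27.4, B=65.6. 17/2·(1 − cos(π·0.4177)) = 6.3263 → s = 20.3263
seg 2 [220.5°–286.1°] simple-harmonic, h=17: θ=252.9° here. β=32.4, B=65.6. 17/2·(1 − cos(π·0.4939)) = 8.3372 → s = 22.3372
seg 2 [220.5°–286.1°] simple-harmonic, h=17: θ=273.6° here. β=53.1, B=65.6. 17/2·(1 − cos(π·0.8095)) = 15.5219 → s = 29.5219
seg 2 [220.5°–286.1°] simple-harmonic, h=17: full span → s += 17 → s = 31.0000
seg 3 [286.1°–315.3°] cycloidal, h=-7: full span → s += -7 → s = 24.0000
seg 4 [315.3°–339.6°] dwell: s stays 24.0000
seg 5 [339.6°–360°] uniform, h=-24: θ=356.6° here. β=17, B=20.4. -24·17/20.4 = -20.0000 → s = 4.0000
θ=247.9°: R = R0 + s = 27 + 20.3263 = 47.3263
θ=252.9°: R = R0 + s = 27 + 22.3372 = 49.3372
θ=273.6°: R = R0 + s = 27 + 29.5219 = 56.5219
θ=356.6°: R = R0 + s = 27 + 4.0000 = 31.0000

θ=247.9°: 47.3263
θ=252.9°: 49.3372
θ=273.6°: 56.5219
θ=356.6°: 31.0000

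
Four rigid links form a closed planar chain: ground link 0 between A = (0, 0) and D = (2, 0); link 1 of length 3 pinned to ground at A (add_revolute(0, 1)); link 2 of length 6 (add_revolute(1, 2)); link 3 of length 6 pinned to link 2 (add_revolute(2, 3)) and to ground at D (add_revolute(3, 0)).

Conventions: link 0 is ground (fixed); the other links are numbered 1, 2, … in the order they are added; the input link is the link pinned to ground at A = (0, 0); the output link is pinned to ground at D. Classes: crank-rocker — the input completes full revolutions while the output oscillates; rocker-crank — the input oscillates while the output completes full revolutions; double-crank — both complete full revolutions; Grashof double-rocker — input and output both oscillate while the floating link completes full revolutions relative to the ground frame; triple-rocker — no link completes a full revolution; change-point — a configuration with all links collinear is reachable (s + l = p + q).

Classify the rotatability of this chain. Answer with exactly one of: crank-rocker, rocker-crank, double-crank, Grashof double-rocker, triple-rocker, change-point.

lengths: ground=2, input=3, coupler=6, output=6
sorted: s=2 (shortest), l=6 (longest), p+q=9
s + l = 8 vs p + q = 9
s + l < p + q (Grashof) with shortest = ground link → double-crank

double-crank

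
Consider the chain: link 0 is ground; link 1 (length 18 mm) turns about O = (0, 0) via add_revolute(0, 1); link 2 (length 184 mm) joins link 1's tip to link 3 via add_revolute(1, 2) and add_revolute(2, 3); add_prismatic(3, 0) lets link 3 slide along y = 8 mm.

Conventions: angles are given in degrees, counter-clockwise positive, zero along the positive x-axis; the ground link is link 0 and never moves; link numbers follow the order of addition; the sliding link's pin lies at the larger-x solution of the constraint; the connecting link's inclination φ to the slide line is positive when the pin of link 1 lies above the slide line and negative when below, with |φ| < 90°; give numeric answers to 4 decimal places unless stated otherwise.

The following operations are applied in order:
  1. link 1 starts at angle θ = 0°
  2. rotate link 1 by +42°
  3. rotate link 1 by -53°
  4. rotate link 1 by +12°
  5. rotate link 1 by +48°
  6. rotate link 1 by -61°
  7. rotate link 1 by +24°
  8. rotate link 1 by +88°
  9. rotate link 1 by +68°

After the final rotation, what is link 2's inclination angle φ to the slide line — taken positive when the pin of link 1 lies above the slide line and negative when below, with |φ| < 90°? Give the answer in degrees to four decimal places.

geometry: r = 18 mm, L = 184 mm, e = 8 mm; θ starts at 0°
rotate link 1 by +42°: θ ← 0° +42° = 42°
rotate link 1 by -53°: θ ← 42° -53° = -11°
rotate link 1 by +12°: θ ← -11° +12° = 1°
rotate link 1 by +48°: θ ← 1° +48° = 49°
rotate link 1 by -61°: θ ← 49° -61° = -12°
rotate link 1 by +24°: θ ← -12° +24° = 12°
rotate link 1 by +88°: θ ← 12° +88° = 100°
rotate link 1 by +68°: θ ← 100° +68° = 168°
h = r sin θ − e = 3.742410 − 8 = -4.257590
sin φ = h / L = -4.257590 / 184 = -0.02313907
φ = arcsin(-0.02313907) = -1.325890°

-1.3259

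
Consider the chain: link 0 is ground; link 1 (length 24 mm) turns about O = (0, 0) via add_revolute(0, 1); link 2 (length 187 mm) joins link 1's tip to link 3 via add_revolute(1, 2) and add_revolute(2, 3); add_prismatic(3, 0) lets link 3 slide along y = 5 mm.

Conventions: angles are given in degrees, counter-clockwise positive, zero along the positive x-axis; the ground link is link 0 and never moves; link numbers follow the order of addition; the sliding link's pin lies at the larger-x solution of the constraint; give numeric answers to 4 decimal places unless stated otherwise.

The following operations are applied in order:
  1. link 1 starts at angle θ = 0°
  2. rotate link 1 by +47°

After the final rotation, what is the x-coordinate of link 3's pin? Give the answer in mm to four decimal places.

geometry: r = 24 mm, L = 187 mm, e = 5 mm; θ starts at 0°
rotate link 1 by +47°: θ ← 0° +47° = 47°
crank pin P = (r cos θ, r sin θ) = (16.367961, 17.552489)
h = r sin θ − e = 17.552489 − 5 = 12.552489
x = r cos θ + √(L² − h²) = 16.367961 + 186.578228 = 202.946188

202.9462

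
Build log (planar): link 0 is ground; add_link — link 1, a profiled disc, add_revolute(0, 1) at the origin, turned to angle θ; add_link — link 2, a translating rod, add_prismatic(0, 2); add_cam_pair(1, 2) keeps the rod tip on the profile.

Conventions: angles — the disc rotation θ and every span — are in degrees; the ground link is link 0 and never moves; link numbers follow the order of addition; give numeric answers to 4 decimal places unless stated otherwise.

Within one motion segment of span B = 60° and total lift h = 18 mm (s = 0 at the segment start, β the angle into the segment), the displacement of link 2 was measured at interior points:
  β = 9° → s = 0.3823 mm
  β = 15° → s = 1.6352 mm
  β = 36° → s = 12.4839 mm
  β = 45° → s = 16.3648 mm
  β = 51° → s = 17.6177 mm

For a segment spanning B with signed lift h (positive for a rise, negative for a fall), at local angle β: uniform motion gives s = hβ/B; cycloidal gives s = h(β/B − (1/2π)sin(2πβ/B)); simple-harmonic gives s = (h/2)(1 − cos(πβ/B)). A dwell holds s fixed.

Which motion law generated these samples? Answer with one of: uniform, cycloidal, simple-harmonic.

candidates at β/B = r: uniform s = h·r (linear in β); cycloidal s = h·(r − sin(2πr)/(2π)); simple-harmonic s = (h/2)(1 − cos(πr))
β=9°: printed 0.3823 | uniform 2.7000, cycloidal 0.3823, simple-harmonic 0.9809
β=15°: printed 1.6352 | uniform 4.5000, cycloidal 1.6352, simple-harmonic 2.6360
β=36°: printed 12.4839 | uniform 10.8000, cycloidal 12.4839, simple-harmonic 11.7812
β=45°: printed 16.3648 | uniform 13.5000, cycloidal 16.3648, simple-harmonic 15.3640
β=51°: printed 17.6177 | uniform 15.3000, cycloidal 17.6177, simple-harmonic 17.0191
only one law matches every sample → cycloidal

cycloidal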